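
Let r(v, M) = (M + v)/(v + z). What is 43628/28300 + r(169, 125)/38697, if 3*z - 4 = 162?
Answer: 94686041539/61418266025 ≈ 1.5417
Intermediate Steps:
z = 166/3 (z = 4/3 + (⅓)*162 = 4/3 + 54 = 166/3 ≈ 55.333)
r(v, M) = (M + v)/(166/3 + v) (r(v, M) = (M + v)/(v + 166/3) = (M + v)/(166/3 + v))
43628/28300 + r(169, 125)/38697 = 43628/28300 + (3*(125 + 169)/(166 + 3*169))/38697 = 43628*(1/28300) + (3*294/(166 + 507))*(1/38697) = 10907/7075 + (3*294/673)*(1/38697) = 10907/7075 + (3*(1/673)*294)*(1/38697) = 10907/7075 + (882/673)*(1/38697) = 10907/7075 + 294/8681027 = 94686041539/61418266025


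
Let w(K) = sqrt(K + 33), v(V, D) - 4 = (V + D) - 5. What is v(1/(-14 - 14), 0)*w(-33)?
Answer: 0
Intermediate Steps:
v(V, D) = -1 + D + V (v(V, D) = 4 + ((V + D) - 5) = 4 + ((D + V) - 5) = 4 + (-5 + D + V) = -1 + D + V)
w(K) = sqrt(33 + K)
v(1/(-14 - 14), 0)*w(-33) = (-1 + 0 + 1/(-14 - 14))*sqrt(33 - 33) = (-1 + 0 + 1/(-28))*sqrt(0) = (-1 + 0 - 1/28)*0 = -29/28*0 = 0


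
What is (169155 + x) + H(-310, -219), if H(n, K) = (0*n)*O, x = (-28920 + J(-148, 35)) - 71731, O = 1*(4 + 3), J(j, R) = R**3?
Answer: 111379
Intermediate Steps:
O = 7 (O = 1*7 = 7)
x = -57776 (x = (-28920 + 35**3) - 71731 = (-28920 + 42875) - 71731 = 13955 - 71731 = -57776)
H(n, K) = 0 (H(n, K) = (0*n)*7 = 0*7 = 0)
(169155 + x) + H(-310, -219) = (169155 - 57776) + 0 = 111379 + 0 = 111379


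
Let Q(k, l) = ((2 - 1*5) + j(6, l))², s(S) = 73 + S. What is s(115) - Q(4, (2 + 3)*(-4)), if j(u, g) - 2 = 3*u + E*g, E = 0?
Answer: -101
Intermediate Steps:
j(u, g) = 2 + 3*u (j(u, g) = 2 + (3*u + 0*g) = 2 + (3*u + 0) = 2 + 3*u)
Q(k, l) = 289 (Q(k, l) = ((2 - 1*5) + (2 + 3*6))² = ((2 - 5) + (2 + 18))² = (-3 + 20)² = 17² = 289)
s(115) - Q(4, (2 + 3)*(-4)) = (73 + 115) - 1*289 = 188 - 289 = -101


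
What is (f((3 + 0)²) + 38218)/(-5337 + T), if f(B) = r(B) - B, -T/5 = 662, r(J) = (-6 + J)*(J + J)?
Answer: -38263/8647 ≈ -4.4250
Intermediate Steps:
r(J) = 2*J*(-6 + J) (r(J) = (-6 + J)*(2*J) = 2*J*(-6 + J))
T = -3310 (T = -5*662 = -3310)
f(B) = -B + 2*B*(-6 + B) (f(B) = 2*B*(-6 + B) - B = -B + 2*B*(-6 + B))
(f((3 + 0)²) + 38218)/(-5337 + T) = ((3 + 0)²*(-13 + 2*(3 + 0)²) + 38218)/(-5337 - 3310) = (3²*(-13 + 2*3²) + 38218)/(-8647) = (9*(-13 + 2*9) + 38218)*(-1/8647) = (9*(-13 + 18) + 38218)*(-1/8647) = (9*5 + 38218)*(-1/8647) = (45 + 38218)*(-1/8647) = 38263*(-1/8647) = -38263/8647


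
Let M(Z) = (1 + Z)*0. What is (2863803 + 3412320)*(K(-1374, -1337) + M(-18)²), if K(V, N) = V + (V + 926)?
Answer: -11435096106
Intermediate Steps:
M(Z) = 0
K(V, N) = 926 + 2*V (K(V, N) = V + (926 + V) = 926 + 2*V)
(2863803 + 3412320)*(K(-1374, -1337) + M(-18)²) = (2863803 + 3412320)*((926 + 2*(-1374)) + 0²) = 6276123*((926 - 2748) + 0) = 6276123*(-1822 + 0) = 6276123*(-1822) = -11435096106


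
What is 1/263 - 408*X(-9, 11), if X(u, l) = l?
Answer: -1180343/263 ≈ -4488.0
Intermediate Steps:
1/263 - 408*X(-9, 11) = 1/263 - 408*11 = 1/263 - 4488 = -1180343/263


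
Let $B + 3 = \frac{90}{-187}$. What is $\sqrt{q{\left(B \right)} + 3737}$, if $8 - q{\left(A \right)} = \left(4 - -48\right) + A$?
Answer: $\frac{\sqrt{129262254}}{187} \approx 60.799$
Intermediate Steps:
$B = - \frac{651}{187}$ ($B = -3 + \frac{90}{-187} = -3 + 90 \left(- \frac{1}{187}\right) = -3 - \frac{90}{187} = - \frac{651}{187} \approx -3.4813$)
$q{\left(A \right)} = -44 - A$ ($q{\left(A \right)} = 8 - \left(\left(4 - -48\right) + A\right) = 8 - \left(\left(4 + 48\right) + A\right) = 8 - \left(52 + A\right) = -44 - A$)
$\sqrt{q{\left(B \right)} + 3737} = \sqrt{\left(-44 - - \frac{651}{187}\right) + 3737} = \sqrt{\left(-44 + \frac{651}{187}\right) + 3737} = \sqrt{- \frac{7577}{187} + 3737} = \sqrt{\frac{691242}{187}} = \frac{\sqrt{129262254}}{187}$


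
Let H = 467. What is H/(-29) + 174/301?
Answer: -135521/8729 ≈ -15.525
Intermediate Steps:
H/(-29) + 174/301 = 467/(-29) + 174/301 = 467*(-1/29) + 174*(1/301) = -467/29 + 174/301 = -135521/8729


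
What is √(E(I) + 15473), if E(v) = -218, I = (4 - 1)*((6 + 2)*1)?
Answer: 3*√1695 ≈ 123.51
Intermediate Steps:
I = 24 (I = 3*(8*1) = 3*8 = 24)
√(E(I) + 15473) = √(-218 + 15473) = √15255 = 3*√1695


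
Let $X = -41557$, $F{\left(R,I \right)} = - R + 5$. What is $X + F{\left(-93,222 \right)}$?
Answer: $-41459$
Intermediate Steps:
$F{\left(R,I \right)} = 5 - R$
$X + F{\left(-93,222 \right)} = -41557 + \left(5 - -93\right) = -41557 + \left(5 + 93\right) = -41557 + 98 = -41459$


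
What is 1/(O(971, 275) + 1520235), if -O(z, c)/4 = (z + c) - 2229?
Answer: 1/1524167 ≈ 6.5610e-7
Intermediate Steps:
O(z, c) = 8916 - 4*c - 4*z (O(z, c) = -4*((z + c) - 2229) = -4*((c + z) - 2229) = -4*(-2229 + c + z) = 8916 - 4*c - 4*z)
1/(O(971, 275) + 1520235) = 1/((8916 - 4*275 - 4*971) + 1520235) = 1/((8916 - 1100 - 3884) + 1520235) = 1/(3932 + 1520235) = 1/1524167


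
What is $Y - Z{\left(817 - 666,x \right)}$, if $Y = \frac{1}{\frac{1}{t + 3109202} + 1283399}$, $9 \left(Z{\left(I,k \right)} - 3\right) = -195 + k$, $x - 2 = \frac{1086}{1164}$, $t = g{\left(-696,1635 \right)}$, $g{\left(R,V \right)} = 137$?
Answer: $\frac{3549680818673470}{193540344318207} \approx 18.341$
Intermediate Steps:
$t = 137$
$x = \frac{569}{194}$ ($x = 2 + \frac{1086}{1164} = 2 + 1086 \cdot \frac{1}{1164} = 2 + \frac{181}{194} = \frac{569}{194} \approx 2.933$)
$Z{\left(I,k \right)} = - \frac{56}{3} + \frac{k}{9}$ ($Z{\left(I,k \right)} = 3 + \frac{-195 + k}{9} = 3 + \left(- \frac{65}{3} + \frac{k}{9}\right) = - \frac{56}{3} + \frac{k}{9}$)
$Y = \frac{3109339}{3990522563262}$ ($Y = \frac{1}{\frac{1}{137 + 3109202} + 1283399} = \frac{1}{\frac{1}{3109339} + 1283399} = \frac{1}{\frac{3990522563262}{3109339}} = \frac{3109339}{3990522563262} \approx 7.7918 \cdot 10^{-7}$)
$Y - Z{\left(817 - 666,x \right)} = \frac{3109339}{3990522563262} - \left(- \frac{56}{3} + \frac{1}{9} \cdot \frac{569}{194}\right) = \frac{3109339}{3990522563262} - \left(- \frac{56}{3} + \frac{569}{1746}\right) = \frac{3109339}{3990522563262} - - \frac{32023}{1746} = \frac{3109339}{3990522563262} + \frac{32023}{1746} = \frac{3549680818673470}{193540344318207}$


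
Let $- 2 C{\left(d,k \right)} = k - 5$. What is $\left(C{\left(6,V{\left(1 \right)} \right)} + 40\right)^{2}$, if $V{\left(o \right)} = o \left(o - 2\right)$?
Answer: $1849$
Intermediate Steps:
$V{\left(o \right)} = o \left(-2 + o\right)$
$C{\left(d,k \right)} = \frac{5}{2} - \frac{k}{2}$ ($C{\left(d,k \right)} = - \frac{k - 5}{2} = - \frac{-5 + k}{2} = \frac{5}{2} - \frac{k}{2}$)
$\left(C{\left(6,V{\left(1 \right)} \right)} + 40\right)^{2} = \left(\left(\frac{5}{2} - \frac{1 \left(-2 + 1\right)}{2}\right) + 40\right)^{2} = \left(\left(\frac{5}{2} - \frac{1 \left(-1\right)}{2}\right) + 40\right)^{2} = \left(\left(\frac{5}{2} - - \frac{1}{2}\right) + 40\right)^{2} = \left(\left(\frac{5}{2} + \frac{1}{2}\right) + 40\right)^{2} = \left(3 + 40\right)^{2} = 43^{2} = 1849$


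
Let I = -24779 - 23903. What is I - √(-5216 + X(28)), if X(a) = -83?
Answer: -48682 - I*√5299 ≈ -48682.0 - 72.794*I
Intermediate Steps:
I = -48682
I - √(-5216 + X(28)) = -48682 - √(-5216 - 83) = -48682 - √(-5299) = -48682 - I*√5299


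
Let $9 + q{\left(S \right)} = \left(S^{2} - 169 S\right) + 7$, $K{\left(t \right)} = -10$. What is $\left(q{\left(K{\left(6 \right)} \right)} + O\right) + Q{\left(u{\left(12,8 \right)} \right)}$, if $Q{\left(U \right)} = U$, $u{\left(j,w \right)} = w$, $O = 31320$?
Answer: $33116$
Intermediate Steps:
$q{\left(S \right)} = -2 + S^{2} - 169 S$ ($q{\left(S \right)} = -9 + \left(\left(S^{2} - 169 S\right) + 7\right) = -9 + \left(7 + S^{2} - 169 S\right) = -2 + S^{2} - 169 S$)
$\left(q{\left(K{\left(6 \right)} \right)} + O\right) + Q{\left(u{\left(12,8 \right)} \right)} = \left(\left(-2 + \left(-10\right)^{2} - -1690\right) + 31320\right) + 8 = \left(\left(-2 + 100 + 1690\right) + 31320\right) + 8 = \left(1788 + 31320\right) + 8 = 33108 + 8 = 33116$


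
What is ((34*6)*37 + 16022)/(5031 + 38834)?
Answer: 4714/8773 ≈ 0.53733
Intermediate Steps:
((34*6)*37 + 16022)/(5031 + 38834) = (204*37 + 16022)/43865 = (7548 + 16022)*(1/43865) = 23570*(1/43865) = 4714/8773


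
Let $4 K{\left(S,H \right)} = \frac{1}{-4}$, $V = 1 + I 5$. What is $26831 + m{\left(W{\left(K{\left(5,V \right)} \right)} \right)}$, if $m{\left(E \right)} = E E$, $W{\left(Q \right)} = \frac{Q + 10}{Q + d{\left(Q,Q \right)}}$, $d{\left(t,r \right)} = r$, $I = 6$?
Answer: $\frac{132605}{4} \approx 33151.0$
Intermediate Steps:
$V = 31$ ($V = 1 + 6 \cdot 5 = 1 + 30 = 31$)
$K{\left(S,H \right)} = - \frac{1}{16}$ ($K{\left(S,H \right)} = \frac{1}{4 \left(-4\right)} = \frac{1}{4} \left(- \frac{1}{4}\right) = - \frac{1}{16}$)
$W{\left(Q \right)} = \frac{10 + Q}{2 Q}$ ($W{\left(Q \right)} = \frac{Q + 10}{Q + Q} = \frac{10 + Q}{2 Q}$)
$m{\left(E \right)} = E^{2}$
$26831 + m{\left(W{\left(K{\left(5,V \right)} \right)} \right)} = 26831 + \left(\frac{10 - \frac{1}{16}}{2 \left(- \frac{1}{16}\right)}\right)^{2} = 26831 + \left(\frac{1}{2} \left(-16\right) \frac{159}{16}\right)^{2} = 26831 + \left(- \frac{159}{2}\right)^{2} = 26831 + \frac{25281}{4} = \frac{132605}{4}$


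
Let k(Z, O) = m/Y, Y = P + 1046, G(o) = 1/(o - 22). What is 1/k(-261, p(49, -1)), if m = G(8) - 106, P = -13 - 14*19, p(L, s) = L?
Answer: -10738/1485 ≈ -7.2310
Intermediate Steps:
G(o) = 1/(-22 + o)
P = -279 (P = -13 - 266 = -279)
m = -1485/14 (m = 1/(-22 + 8) - 106 = 1/(-14) - 106 = -1/14 - 106 = -1485/14 ≈ -106.07)
Y = 767 (Y = -279 + 1046 = 767)
k(Z, O) = -1485/10738 (k(Z, O) = -1485/14/767 = -1485/14*1/767 = -1485/10738)
1/k(-261, p(49, -1)) = 1/(-1485/10738) = -10738/1485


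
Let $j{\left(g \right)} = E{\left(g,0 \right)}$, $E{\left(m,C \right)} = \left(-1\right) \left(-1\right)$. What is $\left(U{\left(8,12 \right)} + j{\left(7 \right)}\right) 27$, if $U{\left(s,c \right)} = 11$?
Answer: $324$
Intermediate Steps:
$E{\left(m,C \right)} = 1$
$j{\left(g \right)} = 1$
$\left(U{\left(8,12 \right)} + j{\left(7 \right)}\right) 27 = \left(11 + 1\right) 27 = 12 \cdot 27 = 324$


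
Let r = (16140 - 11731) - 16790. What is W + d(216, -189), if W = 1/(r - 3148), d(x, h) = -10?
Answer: -155291/15529 ≈ -10.000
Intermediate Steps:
r = -12381 (r = 4409 - 16790 = -12381)
W = -1/15529 (W = 1/(-12381 - 3148) = 1/(-15529) = -1/15529 ≈ -6.4396e-5)
W + d(216, -189) = -1/15529 - 10 = -155291/15529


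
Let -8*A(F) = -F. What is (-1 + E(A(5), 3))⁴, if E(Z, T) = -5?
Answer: 1296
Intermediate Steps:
A(F) = F/8 (A(F) = -(-1)*F/8 = F/8)
(-1 + E(A(5), 3))⁴ = (-1 - 5)⁴ = (-6)⁴ = 1296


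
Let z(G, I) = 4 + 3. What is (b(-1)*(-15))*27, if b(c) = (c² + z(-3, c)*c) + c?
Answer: 2835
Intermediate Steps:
z(G, I) = 7
b(c) = c² + 8*c (b(c) = (c² + 7*c) + c = c² + 8*c)
(b(-1)*(-15))*27 = (-(8 - 1)*(-15))*27 = (-1*7*(-15))*27 = -7*(-15)*27 = 105*27 = 2835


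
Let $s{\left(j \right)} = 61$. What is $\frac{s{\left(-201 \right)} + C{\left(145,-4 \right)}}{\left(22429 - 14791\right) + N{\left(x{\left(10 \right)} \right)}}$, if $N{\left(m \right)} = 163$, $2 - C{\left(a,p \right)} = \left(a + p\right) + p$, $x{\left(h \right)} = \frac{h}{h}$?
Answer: $- \frac{74}{7801} \approx -0.009486$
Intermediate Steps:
$x{\left(h \right)} = 1$
$C{\left(a,p \right)} = 2 - a - 2 p$ ($C{\left(a,p \right)} = 2 - \left(\left(a + p\right) + p\right) = 2 - \left(a + 2 p\right) = 2 - a - 2 p$)
$\frac{s{\left(-201 \right)} + C{\left(145,-4 \right)}}{\left(22429 - 14791\right) + N{\left(x{\left(10 \right)} \right)}} = \frac{61 - 135}{\left(22429 - 14791\right) + 163} = \frac{61 + \left(2 - 145 + 8\right)}{\left(22429 - 14791\right) + 163} = \frac{61 - 135}{7638 + 163} = - \frac{74}{7801}$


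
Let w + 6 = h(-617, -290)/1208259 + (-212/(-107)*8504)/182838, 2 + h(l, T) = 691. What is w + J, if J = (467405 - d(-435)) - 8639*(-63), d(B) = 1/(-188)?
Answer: 57637671674327485393/56973582016524 ≈ 1.0117e+6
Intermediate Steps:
d(B) = -1/188
h(l, T) = 689 (h(l, T) = -2 + 691 = 689)
J = 190192457/188 (J = (467405 - 1*(-1/188)) - 8639*(-63) = (467405 + 1/188) + 544257 = 87872141/188 + 544257 = 190192457/188 ≈ 1.0117e+6)
w = -1790205979711/303050968173 (w = -6 + (689/1208259 + (-212/(-107)*8504)/182838) = -6 + (689*(1/1208259) + (-212*(-1/107)*8504)*(1/182838)) = -6 + (53/92943 + ((212/107)*8504)*(1/182838)) = -6 + (53/92943 + (1802848/107)*(1/182838)) = -6 + (53/92943 + 901424/9781833) = -6 + 28099829327/303050968173 = -1790205979711/303050968173 ≈ -5.9073)
w + J = -1790205979711/303050968173 + 190192457/188 = 57637671674327485393/56973582016524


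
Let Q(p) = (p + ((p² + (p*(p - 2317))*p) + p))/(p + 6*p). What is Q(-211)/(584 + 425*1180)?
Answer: 533199/3514588 ≈ 0.15171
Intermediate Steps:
Q(p) = (p² + 2*p + p²*(-2317 + p))/(7*p) (Q(p) = (p + ((p² + (p*(-2317 + p))*p) + p))/((7*p)) = (p + ((p² + p²*(-2317 + p)) + p))*(1/(7*p)) = (p + (p + p² + p²*(-2317 + p)))*(1/(7*p)) = (p² + 2*p + p²*(-2317 + p))*(1/(7*p)) = (p² + 2*p + p²*(-2317 + p))/(7*p))
Q(-211)/(584 + 425*1180) = (2/7 - 2316/7*(-211) + (⅐)*(-211)²)/(584 + 425*1180) = (2/7 + 488676/7 + (⅐)*44521)/(584 + 501500) = (2/7 + 488676/7 + 44521/7)/502084 = (533199/7)*(1/502084) = 533199/3514588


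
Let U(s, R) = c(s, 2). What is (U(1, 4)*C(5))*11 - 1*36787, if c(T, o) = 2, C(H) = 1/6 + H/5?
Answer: -110284/3 ≈ -36761.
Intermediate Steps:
C(H) = ⅙ + H/5 (C(H) = 1*(⅙) + H*(⅕) = ⅙ + H/5)
U(s, R) = 2
(U(1, 4)*C(5))*11 - 1*36787 = (2*(⅙ + (⅕)*5))*11 - 1*36787 = (2*(⅙ + 1))*11 - 36787 = (2*(7/6))*11 - 36787 = (7/3)*11 - 36787 = 77/3 - 36787 = -110284/3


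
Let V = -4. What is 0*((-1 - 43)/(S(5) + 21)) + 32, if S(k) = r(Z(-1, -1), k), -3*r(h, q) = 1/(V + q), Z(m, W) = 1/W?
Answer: 32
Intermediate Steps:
r(h, q) = -1/(3*(-4 + q))
S(k) = -1/(-12 + 3*k)
0*((-1 - 43)/(S(5) + 21)) + 32 = 0*((-1 - 43)/(-1/(-12 + 3*5) + 21)) + 32 = 0*(-44/(-1/(-12 + 15) + 21)) + 32 = 0*(-44/(-1/3 + 21)) + 32 = 0*(-44/(-1*⅓ + 21)) + 32 = 0*(-44/(-⅓ + 21)) + 32 = 0*(-44/62/3) + 32 = 0*(-44*3/62) + 32 = 0*(-66/31) + 32 = 0 + 32 = 32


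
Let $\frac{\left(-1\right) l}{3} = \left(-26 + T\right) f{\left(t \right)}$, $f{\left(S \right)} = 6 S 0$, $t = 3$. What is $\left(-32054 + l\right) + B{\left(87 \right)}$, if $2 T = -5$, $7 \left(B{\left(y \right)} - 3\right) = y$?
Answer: $- \frac{224270}{7} \approx -32039.0$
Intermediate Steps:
$B{\left(y \right)} = 3 + \frac{y}{7}$
$T = - \frac{5}{2}$ ($T = \frac{1}{2} \left(-5\right) = - \frac{5}{2} \approx -2.5$)
$f{\left(S \right)} = 0$
$l = 0$ ($l = - 3 \left(-26 - \frac{5}{2}\right) 0 = - 3 \left(\left(- \frac{57}{2}\right) 0\right) = \left(-3\right) 0 = 0$)
$\left(-32054 + l\right) + B{\left(87 \right)} = \left(-32054 + 0\right) + \left(3 + \frac{1}{7} \cdot 87\right) = -32054 + \left(3 + \frac{87}{7}\right) = -32054 + \frac{108}{7} = - \frac{224270}{7}$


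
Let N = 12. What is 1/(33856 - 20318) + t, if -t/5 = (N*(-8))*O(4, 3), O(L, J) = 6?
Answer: 38989441/13538 ≈ 2880.0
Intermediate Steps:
t = 2880 (t = -5*12*(-8)*6 = -(-480)*6 = -5*(-576) = 2880)
1/(33856 - 20318) + t = 1/(33856 - 20318) + 2880 = 1/13538 + 2880 = 38989441/13538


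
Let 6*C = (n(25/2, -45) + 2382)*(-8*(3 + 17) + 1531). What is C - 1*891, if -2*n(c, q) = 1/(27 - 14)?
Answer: 28256135/52 ≈ 5.4339e+5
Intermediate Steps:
n(c, q) = -1/26 (n(c, q) = -1/(2*(27 - 14)) = -½/13 = -½*1/13 = -1/26)
C = 28302467/52 (C = ((-1/26 + 2382)*(-8*(3 + 17) + 1531))/6 = (61931*(-8*20 + 1531)/26)/6 = (61931*(-160 + 1531)/26)/6 = ((61931/26)*1371)/6 = (⅙)*(84907401/26) = 28302467/52 ≈ 5.4428e+5)
C - 1*891 = 28302467/52 - 1*891 = 28302467/52 - 891 = 28256135/52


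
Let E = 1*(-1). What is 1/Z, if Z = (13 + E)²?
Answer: 1/144 ≈ 0.0069444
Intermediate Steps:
E = -1
Z = 144 (Z = (13 - 1)² = 12² = 144)
1/Z = 1/144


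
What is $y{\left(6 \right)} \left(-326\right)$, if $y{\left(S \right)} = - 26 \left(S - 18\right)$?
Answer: $-101712$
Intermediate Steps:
$y{\left(S \right)} = 468 - 26 S$ ($y{\left(S \right)} = - 26 \left(-18 + S\right) = 468 - 26 S$)
$y{\left(6 \right)} \left(-326\right) = \left(468 - 156\right) \left(-326\right) = 312 \left(-326\right) = -101712$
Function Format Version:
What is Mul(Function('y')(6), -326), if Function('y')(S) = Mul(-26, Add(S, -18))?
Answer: -101712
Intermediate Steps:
Function('y')(S) = Add(468, Mul(-26, S)) (Function('y')(S) = Mul(-26, Add(-18, S)) = Add(468, Mul(-26, S)))
Mul(Function('y')(6), -326) = Mul(Add(468, Mul(-26, 6)), -326) = Mul(Add(468, -156), -326) = Mul(312, -326) = -101712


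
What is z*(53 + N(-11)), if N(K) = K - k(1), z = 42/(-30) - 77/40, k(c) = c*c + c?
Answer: -133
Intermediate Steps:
k(c) = c + c² (k(c) = c² + c = c + c²)
z = -133/40 (z = 42*(-1/30) - 77*1/40 = -7/5 - 77/40 = -133/40 ≈ -3.3250)
N(K) = -2 + K (N(K) = K - (1 + 1) = K - 2 = -2 + K)
z*(53 + N(-11)) = -133*(53 + (-2 - 11))/40 = -133*(53 - 13)/40 = -133/40*40 = -133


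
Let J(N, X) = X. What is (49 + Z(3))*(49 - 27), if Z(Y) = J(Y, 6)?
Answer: 1210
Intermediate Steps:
Z(Y) = 6
(49 + Z(3))*(49 - 27) = (49 + 6)*(49 - 27) = 55*22 = 1210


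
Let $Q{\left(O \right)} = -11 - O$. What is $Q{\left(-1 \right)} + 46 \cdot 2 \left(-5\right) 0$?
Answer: $-10$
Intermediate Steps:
$Q{\left(-1 \right)} + 46 \cdot 2 \left(-5\right) 0 = \left(-11 - -1\right) + 46 \cdot 2 \left(-5\right) 0 = \left(-11 + 1\right) + 46 \left(\left(-10\right) 0\right) = -10 + 46 \cdot 0 = -10 + 0 = -10$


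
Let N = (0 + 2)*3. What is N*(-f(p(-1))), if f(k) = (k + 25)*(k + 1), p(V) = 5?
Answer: -1080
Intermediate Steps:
f(k) = (1 + k)*(25 + k) (f(k) = (25 + k)*(1 + k) = (1 + k)*(25 + k))
N = 6 (N = 2*3 = 6)
N*(-f(p(-1))) = 6*(-(25 + 5² + 26*5)) = 6*(-(25 + 25 + 130)) = 6*(-1*180) = 6*(-180) = -1080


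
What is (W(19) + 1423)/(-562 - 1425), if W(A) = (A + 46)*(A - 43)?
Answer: 137/1987 ≈ 0.068948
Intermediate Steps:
W(A) = (-43 + A)*(46 + A) (W(A) = (46 + A)*(-43 + A) = (-43 + A)*(46 + A))
(W(19) + 1423)/(-562 - 1425) = ((-1978 + 19² + 3*19) + 1423)/(-562 - 1425) = ((-1978 + 361 + 57) + 1423)/(-1987) = (-1560 + 1423)*(-1/1987) = -137*(-1/1987) = 137/1987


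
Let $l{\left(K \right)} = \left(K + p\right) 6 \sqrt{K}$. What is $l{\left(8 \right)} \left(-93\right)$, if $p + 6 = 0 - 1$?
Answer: $- 1116 \sqrt{2} \approx -1578.3$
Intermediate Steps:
$p = -7$ ($p = -6 + \left(0 - 1\right) = -6 - 1 = -7$)
$l{\left(K \right)} = 6 \sqrt{K} \left(-7 + K\right)$ ($l{\left(K \right)} = \left(K - 7\right) 6 \sqrt{K} = \left(-7 + K\right) 6 \sqrt{K} = 6 \sqrt{K} \left(-7 + K\right)$)
$l{\left(8 \right)} \left(-93\right) = 6 \sqrt{8} \left(-7 + 8\right) \left(-93\right) = 6 \cdot 2 \sqrt{2} \cdot 1 \left(-93\right) = 12 \sqrt{2} \left(-93\right) = - 1116 \sqrt{2}$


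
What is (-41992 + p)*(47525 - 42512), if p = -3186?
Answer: -226477314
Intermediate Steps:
(-41992 + p)*(47525 - 42512) = (-41992 - 3186)*(47525 - 42512) = -45178*5013 = -226477314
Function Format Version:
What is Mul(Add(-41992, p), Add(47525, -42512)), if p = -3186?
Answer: -226477314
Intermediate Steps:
Mul(Add(-41992, p), Add(47525, -42512)) = Mul(Add(-41992, -3186), Add(47525, -42512)) = Mul(-45178, 5013) = -226477314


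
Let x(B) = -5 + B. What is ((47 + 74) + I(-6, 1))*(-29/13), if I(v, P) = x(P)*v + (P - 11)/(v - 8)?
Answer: -29580/91 ≈ -325.05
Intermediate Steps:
I(v, P) = v*(-5 + P) + (-11 + P)/(-8 + v) (I(v, P) = (-5 + P)*v + (P - 11)/(v - 8) = v*(-5 + P) + (-11 + P)/(-8 + v))
((47 + 74) + I(-6, 1))*(-29/13) = ((47 + 74) + (-11 + 1 + (-6)**2*(-5 + 1) - 8*(-6)*(-5 + 1))/(-8 - 6))*(-29/13) = (121 + (-11 + 1 + 36*(-4) - 8*(-6)*(-4))/(-14))*(-29*1/13) = (121 - (-11 + 1 - 144 - 192)/14)*(-29/13) = (121 - 1/14*(-346))*(-29/13) = (121 + 173/7)*(-29/13) = (1020/7)*(-29/13) = -29580/91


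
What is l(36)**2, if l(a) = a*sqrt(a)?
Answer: 46656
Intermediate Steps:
l(a) = a**(3/2)
l(36)**2 = (36**(3/2))**2 = 216**2 = 46656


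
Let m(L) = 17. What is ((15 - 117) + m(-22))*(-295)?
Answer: 25075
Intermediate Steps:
((15 - 117) + m(-22))*(-295) = ((15 - 117) + 17)*(-295) = (-102 + 17)*(-295) = -85*(-295) = 25075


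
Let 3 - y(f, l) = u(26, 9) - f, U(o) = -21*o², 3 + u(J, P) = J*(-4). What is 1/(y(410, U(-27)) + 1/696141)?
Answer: 696141/361993321 ≈ 0.0019231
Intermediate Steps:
u(J, P) = -3 - 4*J (u(J, P) = -3 + J*(-4) = -3 - 4*J)
y(f, l) = 110 + f (y(f, l) = 3 - ((-3 - 4*26) - f) = 3 - ((-3 - 104) - f) = 3 - (-107 - f) = 3 + (107 + f) = 110 + f)
1/(y(410, U(-27)) + 1/696141) = 1/((110 + 410) + 1/696141) = 1/(520 + 1/696141) = 1/(361993321/696141) = 696141/361993321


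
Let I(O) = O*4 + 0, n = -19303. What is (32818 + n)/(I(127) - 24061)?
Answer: -4505/7851 ≈ -0.57381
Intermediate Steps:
I(O) = 4*O (I(O) = 4*O + 0 = 4*O)
(32818 + n)/(I(127) - 24061) = (32818 - 19303)/(4*127 - 24061) = 13515/(508 - 24061) = 13515/(-23553) = 13515*(-1/23553) = -4505/7851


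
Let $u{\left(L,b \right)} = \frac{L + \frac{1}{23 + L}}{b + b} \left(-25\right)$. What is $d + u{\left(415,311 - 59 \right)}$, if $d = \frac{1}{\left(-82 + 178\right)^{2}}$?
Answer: $- \frac{290832067}{14128128} \approx -20.585$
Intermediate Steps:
$u{\left(L,b \right)} = - \frac{25 \left(L + \frac{1}{23 + L}\right)}{2 b}$ ($u{\left(L,b \right)} = \frac{L + \frac{1}{23 + L}}{2 b} \left(-25\right) = - \frac{25 \left(L + \frac{1}{23 + L}\right)}{2 b}$)
$d = \frac{1}{9216}$ ($d = \frac{1}{96^{2}} = \frac{1}{9216} \approx 0.00010851$)
$d + u{\left(415,311 - 59 \right)} = \frac{1}{9216} + \frac{25 \left(-1 - 415^{2} - 9545\right)}{2 \left(311 - 59\right) \left(23 + 415\right)} = \frac{1}{9216} + \frac{25 \left(-1 - 172225 - 9545\right)}{2 \left(311 - 59\right) 438} = \frac{1}{9216} + \frac{25}{2} \cdot \frac{1}{252} \cdot \frac{1}{438} \left(-1 - 172225 - 9545\right) = \frac{1}{9216} + \frac{25}{2} \cdot \frac{1}{252} \cdot \frac{1}{438} \left(-181771\right) = \frac{1}{9216} - \frac{4544275}{220752} = - \frac{290832067}{14128128}$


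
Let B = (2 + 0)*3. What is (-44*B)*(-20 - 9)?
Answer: 7656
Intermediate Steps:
B = 6 (B = 2*3 = 6)
(-44*B)*(-20 - 9) = (-44*6)*(-20 - 9) = -264*(-29) = 7656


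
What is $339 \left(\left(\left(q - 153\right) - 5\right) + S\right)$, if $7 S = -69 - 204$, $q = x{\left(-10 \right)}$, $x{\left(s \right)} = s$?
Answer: $-70173$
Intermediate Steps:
$q = -10$
$S = -39$ ($S = \frac{-69 - 204}{7} = \frac{1}{7} \left(-273\right) = -39$)
$339 \left(\left(\left(q - 153\right) - 5\right) + S\right) = 339 \left(\left(\left(-10 - 153\right) - 5\right) - 39\right) = 339 \left(\left(-163 - 5\right) - 39\right) = 339 \left(-168 - 39\right) = 339 \left(-207\right) = -70173$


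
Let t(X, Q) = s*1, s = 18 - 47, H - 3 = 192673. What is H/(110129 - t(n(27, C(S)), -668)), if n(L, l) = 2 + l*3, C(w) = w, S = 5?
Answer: 96338/55079 ≈ 1.7491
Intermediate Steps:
H = 192676 (H = 3 + 192673 = 192676)
s = -29
n(L, l) = 2 + 3*l
t(X, Q) = -29 (t(X, Q) = -29*1 = -29)
H/(110129 - t(n(27, C(S)), -668)) = 192676/(110129 - 1*(-29)) = 192676/(110129 + 29) = 192676/110158 = 192676*(1/110158) = 96338/55079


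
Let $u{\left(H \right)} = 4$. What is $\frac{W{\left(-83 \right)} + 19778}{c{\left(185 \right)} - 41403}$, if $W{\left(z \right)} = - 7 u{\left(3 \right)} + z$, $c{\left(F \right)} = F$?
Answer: $- \frac{19667}{41218} \approx -0.47715$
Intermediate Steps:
$W{\left(z \right)} = -28 + z$ ($W{\left(z \right)} = \left(-7\right) 4 + z = -28 + z$)
$\frac{W{\left(-83 \right)} + 19778}{c{\left(185 \right)} - 41403} = \frac{\left(-28 - 83\right) + 19778}{185 - 41403} = \frac{-111 + 19778}{-41218} = 19667 \left(- \frac{1}{41218}\right) = - \frac{19667}{41218}$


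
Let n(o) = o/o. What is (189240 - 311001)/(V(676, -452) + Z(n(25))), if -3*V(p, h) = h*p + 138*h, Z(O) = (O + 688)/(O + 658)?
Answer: -240721497/242466619 ≈ -0.99280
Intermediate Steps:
n(o) = 1
Z(O) = (688 + O)/(658 + O)
V(p, h) = -46*h - h*p/3 (V(p, h) = -(h*p + 138*h)/3 = -(138*h + h*p)/3 = -46*h - h*p/3)
(189240 - 311001)/(V(676, -452) + Z(n(25))) = (189240 - 311001)/(-1/3*(-452)*(138 + 676) + (688 + 1)/(658 + 1)) = -121761/(-1/3*(-452)*814 + 689/659) = -121761/(367928/3 + (1/659)*689) = -121761/(367928/3 + 689/659) = -121761/242466619/1977 = -121761*1977/242466619 = -240721497/242466619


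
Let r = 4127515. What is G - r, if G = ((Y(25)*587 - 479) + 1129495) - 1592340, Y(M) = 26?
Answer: -4575577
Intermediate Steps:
G = -448062 (G = ((26*587 - 479) + 1129495) - 1592340 = ((15262 - 479) + 1129495) - 1592340 = (14783 + 1129495) - 1592340 = 1144278 - 1592340 = -448062)
G - r = -448062 - 1*4127515 = -448062 - 4127515 = -4575577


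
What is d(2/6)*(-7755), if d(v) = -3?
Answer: 23265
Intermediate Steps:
d(2/6)*(-7755) = -3*(-7755) = 23265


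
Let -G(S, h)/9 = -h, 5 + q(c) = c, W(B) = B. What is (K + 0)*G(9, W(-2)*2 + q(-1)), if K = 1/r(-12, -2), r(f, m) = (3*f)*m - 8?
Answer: -45/32 ≈ -1.4063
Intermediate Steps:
q(c) = -5 + c
r(f, m) = -8 + 3*f*m (r(f, m) = 3*f*m - 8 = -8 + 3*f*m)
K = 1/64 (K = 1/(-8 + 3*(-12)*(-2)) = 1/(-8 + 72) = 1/64 ≈ 0.015625)
G(S, h) = 9*h (G(S, h) = -(-9)*h = 9*h)
(K + 0)*G(9, W(-2)*2 + q(-1)) = (1/64 + 0)*(9*(-2*2 + (-5 - 1))) = (9*(-4 - 6))/64 = (9*(-10))/64 = (1/64)*(-90) = -45/32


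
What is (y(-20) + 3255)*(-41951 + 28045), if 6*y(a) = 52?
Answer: -136153646/3 ≈ -4.5385e+7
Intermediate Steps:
y(a) = 26/3 (y(a) = (⅙)*52 = 26/3)
(y(-20) + 3255)*(-41951 + 28045) = (26/3 + 3255)*(-41951 + 28045) = (9791/3)*(-13906) = -136153646/3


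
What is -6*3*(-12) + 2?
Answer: 218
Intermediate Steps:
-6*3*(-12) + 2 = -18*(-12) + 2 = 216 + 2 = 218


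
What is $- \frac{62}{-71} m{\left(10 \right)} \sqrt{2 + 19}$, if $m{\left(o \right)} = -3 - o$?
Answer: $- \frac{806 \sqrt{21}}{71} \approx -52.022$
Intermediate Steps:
$- \frac{62}{-71} m{\left(10 \right)} \sqrt{2 + 19} = - \frac{62}{-71} \left(-3 - 10\right) \sqrt{2 + 19} = \left(-62\right) \left(- \frac{1}{71}\right) \left(-3 - 10\right) \sqrt{21} = \frac{62}{71} \left(-13\right) \sqrt{21} = - \frac{806 \sqrt{21}}{71}$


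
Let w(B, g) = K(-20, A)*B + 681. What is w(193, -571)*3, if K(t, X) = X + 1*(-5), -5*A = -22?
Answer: 8478/5 ≈ 1695.6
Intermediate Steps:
A = 22/5 (A = -⅕*(-22) = 22/5 ≈ 4.4000)
K(t, X) = -5 + X (K(t, X) = X - 5 = -5 + X)
w(B, g) = 681 - 3*B/5 (w(B, g) = (-5 + 22/5)*B + 681 = -3*B/5 + 681 = 681 - 3*B/5)
w(193, -571)*3 = (681 - ⅗*193)*3 = (681 - 579/5)*3 = (2826/5)*3 = 8478/5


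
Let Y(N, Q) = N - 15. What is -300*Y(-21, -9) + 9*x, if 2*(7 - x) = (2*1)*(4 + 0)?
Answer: 10827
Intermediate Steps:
Y(N, Q) = -15 + N
x = 3 (x = 7 - 2*1*(4 + 0)/2 = 7 - 4 = 3)
-300*Y(-21, -9) + 9*x = -300*(-15 - 21) + 9*3 = -300*(-36) + 27 = 10800 + 27 = 10827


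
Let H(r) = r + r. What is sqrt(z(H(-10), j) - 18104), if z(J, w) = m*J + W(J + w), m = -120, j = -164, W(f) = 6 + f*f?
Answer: sqrt(18158) ≈ 134.75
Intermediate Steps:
W(f) = 6 + f**2
H(r) = 2*r
z(J, w) = 6 + (J + w)**2 - 120*J (z(J, w) = -120*J + (6 + (J + w)**2) = 6 + (J + w)**2 - 120*J)
sqrt(z(H(-10), j) - 18104) = sqrt((6 + (2*(-10) - 164)**2 - 240*(-10)) - 18104) = sqrt((6 + (-20 - 164)**2 - 120*(-20)) - 18104) = sqrt((6 + (-184)**2 + 2400) - 18104) = sqrt((6 + 33856 + 2400) - 18104) = sqrt(36262 - 18104) = sqrt(18158)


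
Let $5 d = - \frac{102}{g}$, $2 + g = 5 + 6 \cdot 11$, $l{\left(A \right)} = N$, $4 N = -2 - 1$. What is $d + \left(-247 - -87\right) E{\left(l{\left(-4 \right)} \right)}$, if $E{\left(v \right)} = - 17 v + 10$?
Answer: $- \frac{418634}{115} \approx -3640.3$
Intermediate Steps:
$N = - \frac{3}{4}$ ($N = \frac{-2 - 1}{4} = \frac{1}{4} \left(-3\right) = - \frac{3}{4} \approx -0.75$)
$l{\left(A \right)} = - \frac{3}{4}$
$E{\left(v \right)} = 10 - 17 v$
$g = 69$ ($g = -2 + \left(5 + 6 \cdot 11\right) = -2 + \left(5 + 66\right) = -2 + 71 = 69$)
$d = - \frac{34}{115}$ ($d = \frac{\left(-102\right) \frac{1}{69}}{5} = \frac{1}{5} \left(- \frac{34}{23}\right) = - \frac{34}{115} \approx -0.29565$)
$d + \left(-247 - -87\right) E{\left(l{\left(-4 \right)} \right)} = - \frac{34}{115} + \left(-247 - -87\right) \left(10 - - \frac{51}{4}\right) = - \frac{34}{115} + \left(-247 + 87\right) \left(10 + \frac{51}{4}\right) = - \frac{34}{115} - 3640 = - \frac{418634}{115}$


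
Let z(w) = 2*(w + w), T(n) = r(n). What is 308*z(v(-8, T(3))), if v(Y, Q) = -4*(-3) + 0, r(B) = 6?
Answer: 14784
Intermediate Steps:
T(n) = 6
v(Y, Q) = 12 (v(Y, Q) = 12 + 0 = 12)
z(w) = 4*w (z(w) = 2*(2*w) = 4*w)
308*z(v(-8, T(3))) = 308*(4*12) = 308*48 = 14784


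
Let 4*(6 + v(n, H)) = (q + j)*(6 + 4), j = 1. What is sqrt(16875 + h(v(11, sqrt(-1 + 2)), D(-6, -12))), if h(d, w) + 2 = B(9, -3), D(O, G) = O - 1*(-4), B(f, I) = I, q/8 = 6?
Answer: sqrt(16870) ≈ 129.88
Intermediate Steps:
q = 48 (q = 8*6 = 48)
v(n, H) = 233/2 (v(n, H) = -6 + ((48 + 1)*(6 + 4))/4 = -6 + (49*10)/4 = -6 + (1/4)*490 = -6 + 245/2 = 233/2)
D(O, G) = 4 + O (D(O, G) = O + 4 = 4 + O)
h(d, w) = -5 (h(d, w) = -2 - 3 = -5)
sqrt(16875 + h(v(11, sqrt(-1 + 2)), D(-6, -12))) = sqrt(16875 - 5) = sqrt(16870)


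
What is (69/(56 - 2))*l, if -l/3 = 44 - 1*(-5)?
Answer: -1127/6 ≈ -187.83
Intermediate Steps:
l = -147 (l = -3*(44 - 1*(-5)) = -3*(44 + 5) = -3*49 = -147)
(69/(56 - 2))*l = (69/(56 - 2))*(-147) = (69/54)*(-147) = (69*(1/54))*(-147) = (23/18)*(-147) = -1127/6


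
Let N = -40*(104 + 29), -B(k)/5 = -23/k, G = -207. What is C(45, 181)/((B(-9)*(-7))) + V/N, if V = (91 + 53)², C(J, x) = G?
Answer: -4131/665 ≈ -6.2120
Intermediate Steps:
C(J, x) = -207
V = 20736 (V = 144² = 20736)
B(k) = 115/k (B(k) = -(-115)/k = 115/k)
N = -5320 (N = -40*133 = -5320)
C(45, 181)/((B(-9)*(-7))) + V/N = -207/((115/(-9))*(-7)) + 20736/(-5320) = -207/((115*(-⅑))*(-7)) + 20736*(-1/5320) = -207/((-115/9*(-7))) - 2592/665 = -207/805/9 - 2592/665 = -207*9/805 - 2592/665 = -81/35 - 2592/665 = -4131/665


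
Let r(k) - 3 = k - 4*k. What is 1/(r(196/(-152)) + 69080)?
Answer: 38/2625301 ≈ 1.4475e-5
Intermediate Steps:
r(k) = 3 - 3*k (r(k) = 3 + (k - 4*k) = 3 - 3*k)
1/(r(196/(-152)) + 69080) = 1/((3 - 588/(-152)) + 69080) = 1/((3 - 588*(-1)/152) + 69080) = 1/((3 - 3*(-49/38)) + 69080) = 1/((3 + 147/38) + 69080) = 1/(261/38 + 69080) = 1/(2625301/38) = 38/2625301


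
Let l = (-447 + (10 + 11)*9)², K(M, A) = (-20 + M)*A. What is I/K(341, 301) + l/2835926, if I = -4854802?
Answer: -6880713868204/137005003023 ≈ -50.222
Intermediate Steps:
K(M, A) = A*(-20 + M)
l = 66564 (l = (-447 + 21*9)² = (-447 + 189)² = (-258)² = 66564)
I/K(341, 301) + l/2835926 = -4854802*1/(301*(-20 + 341)) + 66564/2835926 = -4854802/(301*321) + 66564*(1/2835926) = -4854802/96621 + 33282/1417963 = -6880713868204/137005003023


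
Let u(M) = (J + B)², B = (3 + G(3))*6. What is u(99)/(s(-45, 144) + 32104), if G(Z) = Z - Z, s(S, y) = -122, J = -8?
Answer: 50/15991 ≈ 0.0031268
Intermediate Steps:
G(Z) = 0
B = 18 (B = (3 + 0)*6 = 3*6 = 18)
u(M) = 100 (u(M) = (-8 + 18)² = 10² = 100)
u(99)/(s(-45, 144) + 32104) = 100/(-122 + 32104) = 100/31982 = 100*(1/31982) = 50/15991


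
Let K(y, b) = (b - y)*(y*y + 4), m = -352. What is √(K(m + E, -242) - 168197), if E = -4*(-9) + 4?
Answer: √6646163 ≈ 2578.0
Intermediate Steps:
E = 40 (E = 36 + 4 = 40)
K(y, b) = (4 + y²)*(b - y) (K(y, b) = (b - y)*(y² + 4) = (b - y)*(4 + y²) = (4 + y²)*(b - y))
√(K(m + E, -242) - 168197) = √((-(-352 + 40)³ - 4*(-352 + 40) + 4*(-242) - 242*(-352 + 40)²) - 168197) = √((-1*(-312)³ - 4*(-312) - 968 - 242*(-312)²) - 168197) = √((-1*(-30371328) + 1248 - 968 - 242*97344) - 168197) = √((30371328 + 1248 - 968 - 23557248) - 168197) = √(6814360 - 168197) = √6646163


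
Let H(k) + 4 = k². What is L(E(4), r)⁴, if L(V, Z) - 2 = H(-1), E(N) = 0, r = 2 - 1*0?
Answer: 1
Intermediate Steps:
H(k) = -4 + k²
r = 2 (r = 2 + 0 = 2)
L(V, Z) = -1 (L(V, Z) = 2 + (-4 + (-1)²) = 2 + (-4 + 1) = 2 - 3 = -1)
L(E(4), r)⁴ = (-1)⁴ = 1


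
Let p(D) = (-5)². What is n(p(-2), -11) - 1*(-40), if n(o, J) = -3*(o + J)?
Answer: -2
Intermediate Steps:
p(D) = 25
n(o, J) = -3*J - 3*o (n(o, J) = -3*(J + o) = -3*J - 3*o)
n(p(-2), -11) - 1*(-40) = (-3*(-11) - 3*25) - 1*(-40) = (33 - 75) + 40 = -42 + 40 = -2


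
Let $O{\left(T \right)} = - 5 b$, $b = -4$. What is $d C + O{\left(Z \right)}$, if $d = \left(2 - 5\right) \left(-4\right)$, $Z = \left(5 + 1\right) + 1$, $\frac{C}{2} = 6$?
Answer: $164$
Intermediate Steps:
$C = 12$ ($C = 2 \cdot 6 = 12$)
$Z = 7$ ($Z = 6 + 1 = 7$)
$O{\left(T \right)} = 20$ ($O{\left(T \right)} = \left(-5\right) \left(-4\right) = 20$)
$d = 12$ ($d = \left(-3\right) \left(-4\right) = 12$)
$d C + O{\left(Z \right)} = 12 \cdot 12 + 20 = 144 + 20 = 164$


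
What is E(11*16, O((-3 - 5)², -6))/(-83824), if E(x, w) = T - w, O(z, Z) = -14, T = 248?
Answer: -131/41912 ≈ -0.0031256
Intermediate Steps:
E(x, w) = 248 - w
E(11*16, O((-3 - 5)², -6))/(-83824) = (248 - 1*(-14))/(-83824) = (248 + 14)*(-1/83824) = 262*(-1/83824) = -131/41912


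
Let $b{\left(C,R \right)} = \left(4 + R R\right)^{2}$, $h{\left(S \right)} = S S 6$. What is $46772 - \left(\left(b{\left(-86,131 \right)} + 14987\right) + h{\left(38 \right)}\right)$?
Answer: $-294614104$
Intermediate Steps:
$h{\left(S \right)} = 6 S^{2}$ ($h{\left(S \right)} = S^{2} \cdot 6 = 6 S^{2}$)
$b{\left(C,R \right)} = \left(4 + R^{2}\right)^{2}$
$46772 - \left(\left(b{\left(-86,131 \right)} + 14987\right) + h{\left(38 \right)}\right) = 46772 - \left(\left(\left(4 + 131^{2}\right)^{2} + 14987\right) + 6 \cdot 38^{2}\right) = 46772 - \left(\left(\left(4 + 17161\right)^{2} + 14987\right) + 6 \cdot 1444\right) = 46772 - \left(\left(17165^{2} + 14987\right) + 8664\right) = 46772 - \left(\left(294637225 + 14987\right) + 8664\right) = 46772 - \left(294652212 + 8664\right) = 46772 - 294660876 = -294614104$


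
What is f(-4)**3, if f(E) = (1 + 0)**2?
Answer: 1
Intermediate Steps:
f(E) = 1 (f(E) = 1**2 = 1)
f(-4)**3 = 1**3 = 1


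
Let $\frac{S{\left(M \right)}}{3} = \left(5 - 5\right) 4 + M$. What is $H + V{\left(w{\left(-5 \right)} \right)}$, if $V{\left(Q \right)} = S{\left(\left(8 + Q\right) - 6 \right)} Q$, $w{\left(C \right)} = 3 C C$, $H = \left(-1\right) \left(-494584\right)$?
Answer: $511909$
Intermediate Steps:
$H = 494584$
$S{\left(M \right)} = 3 M$ ($S{\left(M \right)} = 3 \left(\left(5 - 5\right) 4 + M\right) = 3 \left(0 \cdot 4 + M\right) = 3 \left(0 + M\right) = 3 M$)
$w{\left(C \right)} = 3 C^{2}$
$V{\left(Q \right)} = Q \left(6 + 3 Q\right)$ ($V{\left(Q \right)} = 3 \left(\left(8 + Q\right) - 6\right) Q = 3 \left(2 + Q\right) Q = \left(6 + 3 Q\right) Q = Q \left(6 + 3 Q\right)$)
$H + V{\left(w{\left(-5 \right)} \right)} = 494584 + 3 \cdot 3 \left(-5\right)^{2} \left(2 + 3 \left(-5\right)^{2}\right) = 494584 + 3 \cdot 3 \cdot 25 \left(2 + 3 \cdot 25\right) = 494584 + 3 \cdot 75 \left(2 + 75\right) = 494584 + 3 \cdot 75 \cdot 77 = 494584 + 17325 = 511909$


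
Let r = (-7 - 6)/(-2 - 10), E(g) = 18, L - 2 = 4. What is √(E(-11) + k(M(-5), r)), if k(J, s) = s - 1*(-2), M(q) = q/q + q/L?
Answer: √759/6 ≈ 4.5917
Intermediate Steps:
L = 6 (L = 2 + 4 = 6)
M(q) = 1 + q/6 (M(q) = q/q + q/6 = 1 + q*(⅙) = 1 + q/6)
r = 13/12 (r = -13/(-12) = -13*(-1/12) = 13/12 ≈ 1.0833)
k(J, s) = 2 + s (k(J, s) = s + 2 = 2 + s)
√(E(-11) + k(M(-5), r)) = √(18 + (2 + 13/12)) = √(18 + 37/12) = √(253/12) = √759/6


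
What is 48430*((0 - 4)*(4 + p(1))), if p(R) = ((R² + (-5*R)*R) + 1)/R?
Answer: -193720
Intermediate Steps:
p(R) = (1 - 4*R²)/R (p(R) = ((R² - 5*R²) + 1)/R = (-4*R² + 1)/R = (1 - 4*R²)/R)
48430*((0 - 4)*(4 + p(1))) = 48430*((0 - 4)*(4 + (1/1 - 4*1))) = 48430*(-4*(4 + (1 - 4))) = 48430*(-4*(4 - 3)) = 48430*(-4*1) = 48430*(-4) = -193720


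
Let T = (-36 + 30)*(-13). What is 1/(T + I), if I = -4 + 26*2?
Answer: 1/126 ≈ 0.0079365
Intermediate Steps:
T = 78 (T = -6*(-13) = 78)
I = 48 (I = -4 + 52 = 48)
1/(T + I) = 1/(78 + 48) = 1/126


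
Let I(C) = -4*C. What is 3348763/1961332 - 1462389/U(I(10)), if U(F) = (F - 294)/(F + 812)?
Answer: 1107137471312549/327542444 ≈ 3.3801e+6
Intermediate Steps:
U(F) = (-294 + F)/(812 + F)
3348763/1961332 - 1462389/U(I(10)) = 3348763/1961332 - 1462389*(812 - 4*10)/(-294 - 4*10) = 3348763*(1/1961332) - 1462389*(812 - 40)/(-294 - 40) = 3348763/1961332 - 1462389/(-334/772) = 3348763/1961332 - 1462389/((1/772)*(-334)) = 3348763/1961332 - 1462389/(-167/386) = 3348763/1961332 - 1462389*(-386/167) = 3348763/1961332 + 564482154/167 = 1107137471312549/327542444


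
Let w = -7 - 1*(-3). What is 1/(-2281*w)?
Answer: 1/9124 ≈ 0.00010960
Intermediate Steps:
w = -4 (w = -7 + 3 = -4)
1/(-2281*w) = 1/(-2281*(-4)) = 1/9124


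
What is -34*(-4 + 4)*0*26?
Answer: 0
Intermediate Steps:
-34*(-4 + 4)*0*26 = -0*0*26 = -34*0*26 = 0*26 = 0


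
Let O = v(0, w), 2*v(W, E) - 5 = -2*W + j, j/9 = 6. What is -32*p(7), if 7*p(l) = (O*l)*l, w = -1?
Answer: -6608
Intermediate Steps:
j = 54 (j = 9*6 = 54)
v(W, E) = 59/2 - W (v(W, E) = 5/2 + (-2*W + 54)/2 = 5/2 + (54 - 2*W)/2 = 5/2 + (27 - W) = 59/2 - W)
O = 59/2 (O = 59/2 - 1*0 = 59/2 + 0 = 59/2 ≈ 29.500)
p(l) = 59*l**2/14 (p(l) = ((59*l/2)*l)/7 = (59*l**2/2)/7 = 59*l**2/14)
-32*p(7) = -944*7**2/7 = -944*49/7 = -32*413/2 = -6608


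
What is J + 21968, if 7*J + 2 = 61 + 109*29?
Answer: 22428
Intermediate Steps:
J = 460 (J = -2/7 + (61 + 109*29)/7 = -2/7 + (61 + 3161)/7 = -2/7 + (1/7)*3222 = -2/7 + 3222/7 = 460)
J + 21968 = 460 + 21968 = 22428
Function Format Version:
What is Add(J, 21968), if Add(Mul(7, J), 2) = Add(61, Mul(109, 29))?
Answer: 22428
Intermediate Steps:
J = 460 (J = Add(Rational(-2, 7), Mul(Rational(1, 7), Add(61, Mul(109, 29)))) = Add(Rational(-2, 7), Mul(Rational(1, 7), Add(61, 3161))) = Add(Rational(-2, 7), Mul(Rational(1, 7), 3222)) = Add(Rational(-2, 7), Rational(3222, 7)) = 460)
Add(J, 21968) = Add(460, 21968) = 22428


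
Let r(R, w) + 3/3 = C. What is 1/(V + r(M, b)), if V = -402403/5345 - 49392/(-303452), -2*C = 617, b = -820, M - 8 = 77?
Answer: -810975470/311919905423 ≈ -0.0025999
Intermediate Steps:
M = 85 (M = 8 + 77 = 85)
C = -617/2 (C = -1/2*617 = -617/2 ≈ -308.50)
r(R, w) = -619/2 (r(R, w) = -1 - 617/2 = -619/2)
V = -30461498729/405487735 (V = -402403*1/5345 - 49392*(-1/303452) = -402403/5345 + 12348/75863 = -30461498729/405487735 ≈ -75.123)
1/(V + r(M, b)) = 1/(-30461498729/405487735 - 619/2) = 1/(-311919905423/810975470) = -810975470/311919905423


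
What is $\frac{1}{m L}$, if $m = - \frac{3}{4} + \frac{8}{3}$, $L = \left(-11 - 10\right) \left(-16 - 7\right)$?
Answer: $\frac{4}{3703} \approx 0.0010802$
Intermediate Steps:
$L = 483$ ($L = - 21 \left(-16 - 7\right) = \left(-21\right) \left(-23\right) = 483$)
$m = \frac{23}{12}$ ($m = \left(-3\right) \frac{1}{4} + 8 \cdot \frac{1}{3} = - \frac{3}{4} + \frac{8}{3} = \frac{23}{12} \approx 1.9167$)
$\frac{1}{m L} = \frac{1}{\frac{23}{12} \cdot 483} = \frac{1}{\frac{3703}{4}} = \frac{4}{3703}$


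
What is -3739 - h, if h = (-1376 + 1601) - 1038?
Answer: -2926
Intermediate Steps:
h = -813 (h = 225 - 1038 = -813)
-3739 - h = -3739 - 1*(-813) = -3739 + 813 = -2926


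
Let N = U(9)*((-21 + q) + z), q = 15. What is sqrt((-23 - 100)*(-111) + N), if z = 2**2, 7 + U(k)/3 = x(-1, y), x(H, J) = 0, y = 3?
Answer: sqrt(13695) ≈ 117.03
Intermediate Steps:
U(k) = -21 (U(k) = -21 + 3*0 = -21 + 0 = -21)
z = 4
N = 42 (N = -21*((-21 + 15) + 4) = -21*(-6 + 4) = -21*(-2) = 42)
sqrt((-23 - 100)*(-111) + N) = sqrt((-23 - 100)*(-111) + 42) = sqrt(-123*(-111) + 42) = sqrt(13653 + 42) = sqrt(13695)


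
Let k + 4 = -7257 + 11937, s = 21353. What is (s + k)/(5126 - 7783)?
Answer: -26029/2657 ≈ -9.7964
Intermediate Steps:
k = 4676 (k = -4 + (-7257 + 11937) = -4 + 4680 = 4676)
(s + k)/(5126 - 7783) = (21353 + 4676)/(5126 - 7783) = 26029/(-2657) = 26029*(-1/2657) = -26029/2657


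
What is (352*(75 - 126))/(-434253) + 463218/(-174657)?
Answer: -3143148630/1203894067 ≈ -2.6108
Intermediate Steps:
(352*(75 - 126))/(-434253) + 463218/(-174657) = (352*(-51))*(-1/434253) + 463218*(-1/174657) = -17952*(-1/434253) - 22058/8317 = 5984/144751 - 22058/8317 = -3143148630/1203894067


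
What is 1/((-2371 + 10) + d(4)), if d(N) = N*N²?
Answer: -1/2297 ≈ -0.00043535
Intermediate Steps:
d(N) = N³
1/((-2371 + 10) + d(4)) = 1/((-2371 + 10) + 4³) = 1/(-2361 + 64) = 1/(-2297) = -1/2297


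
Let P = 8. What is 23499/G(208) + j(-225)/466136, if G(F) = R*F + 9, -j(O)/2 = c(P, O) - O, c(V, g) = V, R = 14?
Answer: 5476184339/680791628 ≈ 8.0439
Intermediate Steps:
j(O) = -16 + 2*O (j(O) = -2*(8 - O) = -16 + 2*O)
G(F) = 9 + 14*F (G(F) = 14*F + 9 = 9 + 14*F)
23499/G(208) + j(-225)/466136 = 23499/(9 + 14*208) + (-16 + 2*(-225))/466136 = 23499/(9 + 2912) + (-16 - 450)*(1/466136) = 23499/2921 - 466*1/466136 = 23499*(1/2921) - 233/233068 = 23499/2921 - 233/233068 = 5476184339/680791628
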